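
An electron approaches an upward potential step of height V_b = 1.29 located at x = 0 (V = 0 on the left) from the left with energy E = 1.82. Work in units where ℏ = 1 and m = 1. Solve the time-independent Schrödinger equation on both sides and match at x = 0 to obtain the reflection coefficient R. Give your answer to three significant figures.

On each side the TISE gives plane waves with k = √(2m(E − V))/ℏ: k₁ = √(2·1·1.82) = 1.908, k₂ = √(2·1·0.53) = 1.030.
Continuity of ψ and ψ′ at the step yields the reflection amplitude r = (k₁ − k₂)/(k₁ + k₂) = 0.2990; thus R = |r|² = 0.08941, T = 0.9106.

R = 0.0894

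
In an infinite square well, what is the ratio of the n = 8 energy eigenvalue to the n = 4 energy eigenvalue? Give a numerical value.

Since E_n ∝ n², the ratio is (8/4)² = 4.

4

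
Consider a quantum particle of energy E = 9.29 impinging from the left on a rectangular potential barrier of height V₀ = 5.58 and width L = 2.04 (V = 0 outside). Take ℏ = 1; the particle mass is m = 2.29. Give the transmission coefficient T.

Above the barrier the interior wavenumber is k₂ = √(2m(E − V₀))/ℏ = 4.122, giving phase k₂L = 8.409.
T = [1 + V₀² sin²(k₂L) / (4E(E − V₀))]⁻¹ = 1/1.163 = 0.860.

T = 0.860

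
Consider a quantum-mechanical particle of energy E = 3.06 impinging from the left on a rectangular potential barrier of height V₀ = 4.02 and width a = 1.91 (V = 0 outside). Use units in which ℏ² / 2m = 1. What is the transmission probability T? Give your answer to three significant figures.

Since E < V₀ the interior solution is evanescent with decay constant κ = √(2m(V₀ − E))/ℏ = 0.9798.
κa = 1.871, sinh(κa) = 3.172.
The exact tunnelling result is T⁻¹ = 1 + V₀² sinh²(κa) / [4E(V₀ − E)] = 14.84, so T = 0.0674.

T = 0.0674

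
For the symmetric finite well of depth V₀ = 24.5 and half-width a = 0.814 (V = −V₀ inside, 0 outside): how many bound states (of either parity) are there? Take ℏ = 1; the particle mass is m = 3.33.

The dimensionless depth is z₀ = a√(2mV₀)/ℏ = 0.814 × √(163.2) = 10.40.
The even/odd transcendental equations gain one root per π/2 in z₀, giving N = 1 + ⌊2z₀/π⌋ = 1 + ⌊6.619⌋ = 7.

N = 7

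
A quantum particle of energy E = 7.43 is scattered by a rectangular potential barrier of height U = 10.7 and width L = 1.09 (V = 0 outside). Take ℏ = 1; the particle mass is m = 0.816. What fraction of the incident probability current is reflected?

E < U: inside the barrier ψ ∝ e^{±κx} with κ = √(2m(U − E))/ℏ = 2.310.
κL = 2.518, sinh(κL) = 6.162.
The exact tunnelling result is T⁻¹ = 1 + U² sinh²(κL) / [4E(U − E)] = 45.73, so T = 0.0219.
R = 1 − T = 0.978.

R = 0.978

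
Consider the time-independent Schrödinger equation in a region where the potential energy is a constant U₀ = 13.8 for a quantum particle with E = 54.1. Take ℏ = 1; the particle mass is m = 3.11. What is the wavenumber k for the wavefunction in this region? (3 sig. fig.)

k = 15.8

With E > U₀ the solution is oscillatory, ψ ∝ e^{±ikx} with k = √(2m(E − U₀))/ℏ.
k = √(2 × 3.11 × 40.3) = 15.83.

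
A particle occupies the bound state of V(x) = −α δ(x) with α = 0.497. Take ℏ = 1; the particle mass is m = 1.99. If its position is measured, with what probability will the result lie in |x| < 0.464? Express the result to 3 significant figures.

P = 0.601

The normalised bound state is ψ = √κ e^{−κ|x|} with κ = mα/ℏ² = 0.9890.
P(|x| < d) = ∫_{−d}^{d} κ e^{−2κ|x|} dx = 1 − e^{−2κd} = 1 − e^{−0.9178} = 0.6006.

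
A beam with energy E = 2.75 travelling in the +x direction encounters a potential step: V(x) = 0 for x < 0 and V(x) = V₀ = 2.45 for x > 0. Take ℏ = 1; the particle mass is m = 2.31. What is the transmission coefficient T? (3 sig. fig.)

On each side the TISE gives plane waves with k = √(2m(E − V))/ℏ: k₁ = √(2·2.31·2.75) = 3.564, k₂ = √(2·2.31·0.3) = 1.177.
Matching ψ and ψ′ at x = 0 gives r = (k₁ − k₂)/(k₁ + k₂), so R = r² = 0.2534 and T = 1 − R = 0.7466.

T = 0.747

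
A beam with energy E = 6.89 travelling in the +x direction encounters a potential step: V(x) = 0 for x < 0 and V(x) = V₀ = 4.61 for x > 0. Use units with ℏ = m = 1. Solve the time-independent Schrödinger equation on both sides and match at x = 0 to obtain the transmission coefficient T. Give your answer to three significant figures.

On each side the TISE gives plane waves with k = √(2m(E − V))/ℏ: k₁ = √(2·1·6.89) = 3.712, k₂ = √(2·1·2.28) = 2.135.
Matching ψ and ψ′ at x = 0 gives r = (k₁ − k₂)/(k₁ + k₂), so R = r² = 0.07270 and T = 1 − R = 0.9273.

T = 0.927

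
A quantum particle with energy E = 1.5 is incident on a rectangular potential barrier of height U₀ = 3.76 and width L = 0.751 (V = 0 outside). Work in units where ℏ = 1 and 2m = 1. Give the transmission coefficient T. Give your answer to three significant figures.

T = 0.333

E < U₀: inside the barrier ψ ∝ e^{±κx} with κ = √(2m(U₀ − E))/ℏ = 1.503.
κL = 1.129, sinh(κL) = 1.385.
Matching ψ, ψ′ at both faces gives T = [1 + U₀² sinh²(κL) / (4E(U₀ − E))]⁻¹ = 1/2.999 = 0.333.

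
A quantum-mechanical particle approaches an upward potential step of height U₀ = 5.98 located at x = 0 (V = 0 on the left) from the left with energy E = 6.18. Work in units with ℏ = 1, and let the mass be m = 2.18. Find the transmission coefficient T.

T = 0.517

On each side the TISE gives plane waves with k = √(2m(E − V))/ℏ: k₁ = √(2·2.18·6.18) = 5.191, k₂ = √(2·2.18·0.2) = 0.9338.
Matching ψ and ψ′ at x = 0 gives r = (k₁ − k₂)/(k₁ + k₂), so R = r² = 0.4831 and T = 1 − R = 0.5169.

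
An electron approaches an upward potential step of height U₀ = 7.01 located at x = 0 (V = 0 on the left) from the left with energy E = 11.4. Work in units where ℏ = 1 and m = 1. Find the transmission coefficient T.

T = 0.945

On each side the TISE gives plane waves with k = √(2m(E − V))/ℏ: k₁ = √(2·1·11.4) = 4.775, k₂ = √(2·1·4.39) = 2.963.
Continuity of ψ and ψ′ at the step yields the reflection amplitude r = (k₁ − k₂)/(k₁ + k₂) = 0.2341; thus R = |r|² = 0.05482, T = 0.9452.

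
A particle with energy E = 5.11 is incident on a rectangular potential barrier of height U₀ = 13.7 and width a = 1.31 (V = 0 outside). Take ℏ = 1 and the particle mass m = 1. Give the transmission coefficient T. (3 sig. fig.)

Since E < U₀ the interior solution is evanescent with decay constant κ = √(2m(U₀ − E))/ℏ = 4.145.
κa = 5.430, sinh(κa) = 114.0.
Matching ψ, ψ′ at both faces gives T = [1 + U₀² sinh²(κa) / (4E(U₀ − E))]⁻¹ = 1/13910 = 0.0000719.

T = 0.0000719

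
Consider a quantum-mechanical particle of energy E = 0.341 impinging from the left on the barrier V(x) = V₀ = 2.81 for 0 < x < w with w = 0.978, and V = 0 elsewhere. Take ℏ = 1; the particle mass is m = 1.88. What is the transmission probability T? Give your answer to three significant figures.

T = 0.00441

Since E < V₀ the interior solution is evanescent with decay constant κ = √(2m(V₀ − E))/ℏ = 3.047.
κw = 2.980, sinh(κw) = 9.817.
The exact tunnelling result is T⁻¹ = 1 + V₀² sinh²(κw) / [4E(V₀ − E)] = 227.0, so T = 0.00441.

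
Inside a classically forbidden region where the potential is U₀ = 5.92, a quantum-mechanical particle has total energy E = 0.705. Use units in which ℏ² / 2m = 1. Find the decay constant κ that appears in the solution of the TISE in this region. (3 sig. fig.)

Since E < U₀ the TISE in this region is ψ'' = κ²ψ with κ = √(2m(U₀ − E))/ℏ.
κ = √(2 × 0.5 × 5.215) = 2.284.

κ = 2.28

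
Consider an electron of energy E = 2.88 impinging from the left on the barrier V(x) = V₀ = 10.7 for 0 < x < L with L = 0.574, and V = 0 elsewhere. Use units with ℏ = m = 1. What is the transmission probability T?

T = 0.0332

Since E < V₀ the interior solution is evanescent with decay constant κ = √(2m(V₀ − E))/ℏ = 3.955.
κL = 2.270, sinh(κL) = 4.788.
The exact tunnelling result is T⁻¹ = 1 + V₀² sinh²(κL) / [4E(V₀ − E)] = 30.14, so T = 0.0332.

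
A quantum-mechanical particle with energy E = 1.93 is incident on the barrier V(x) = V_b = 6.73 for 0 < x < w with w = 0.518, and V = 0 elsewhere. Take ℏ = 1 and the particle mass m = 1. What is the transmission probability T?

E < V_b: inside the barrier ψ ∝ e^{±κx} with κ = √(2m(V_b − E))/ℏ = 3.098.
κw = 1.605, sinh(κw) = 2.388.
Matching ψ, ψ′ at both faces gives T = [1 + V_b² sinh²(κw) / (4E(V_b − E))]⁻¹ = 1/7.972 = 0.125.

T = 0.125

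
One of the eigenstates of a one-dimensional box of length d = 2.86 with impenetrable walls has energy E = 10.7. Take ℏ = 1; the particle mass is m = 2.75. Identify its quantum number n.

n = 7

For an infinite well E_n = n²π²ℏ²/(2md²), so n = (d/πℏ)√(2mE).
n = (2.86/π) × √(2 × 2.75 × 10.7) = 6.984 → n = 7.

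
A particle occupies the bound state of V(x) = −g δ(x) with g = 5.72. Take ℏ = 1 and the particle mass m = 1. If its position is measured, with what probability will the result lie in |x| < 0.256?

P = 0.947

The normalised bound state is ψ = √κ e^{−κ|x|} with κ = mg/ℏ² = 5.720.
P(|x| < d) = ∫_{−d}^{d} κ e^{−2κ|x|} dx = 1 − e^{−2κd} = 1 − e^{−2.929} = 0.9465.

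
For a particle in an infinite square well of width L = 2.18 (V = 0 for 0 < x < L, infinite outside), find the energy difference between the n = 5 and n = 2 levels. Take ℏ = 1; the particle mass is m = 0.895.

E_n = n²π²ℏ²/(2mL²), so ΔE = (5² − 2²) π²ℏ²/(2mL²).
ΔE = 21 × π² / (2 × 0.895 × 2.18²) = 24.36.

ΔE = 24.4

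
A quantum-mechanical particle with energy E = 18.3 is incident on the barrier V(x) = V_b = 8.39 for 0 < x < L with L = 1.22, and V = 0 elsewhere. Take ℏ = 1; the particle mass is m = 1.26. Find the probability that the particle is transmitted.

Above the barrier the interior wavenumber is k₂ = √(2m(E − V_b))/ℏ = 4.997, giving phase k₂L = 6.097.
Matching at both interfaces gives T⁻¹ = 1 + V_b² sin²(k₂L) / [4E(E − V_b)] = 1.003, hence T = 0.997.

T = 0.997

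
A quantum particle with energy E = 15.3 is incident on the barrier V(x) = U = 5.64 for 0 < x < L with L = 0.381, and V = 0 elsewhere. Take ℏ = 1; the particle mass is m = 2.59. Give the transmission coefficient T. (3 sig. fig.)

E > U: inside the barrier k₂ = √(2m(E − U))/ℏ = 7.074, k₂L = 2.695.
T = [1 + U² sin²(k₂L) / (4E(E − U))]⁻¹ = 1/1.010 = 0.990.

T = 0.990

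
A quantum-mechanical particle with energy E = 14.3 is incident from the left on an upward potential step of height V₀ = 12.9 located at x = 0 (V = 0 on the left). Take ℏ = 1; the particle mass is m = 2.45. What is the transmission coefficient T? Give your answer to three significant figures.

T = 0.726

On each side the TISE gives plane waves with k = √(2m(E − V))/ℏ: k₁ = √(2·2.45·14.3) = 8.371, k₂ = √(2·2.45·1.4) = 2.619.
Continuity of ψ and ψ′ at the step yields the reflection amplitude r = (k₁ − k₂)/(k₁ + k₂) = 0.5234; thus R = |r|² = 0.2739, T = 0.7261.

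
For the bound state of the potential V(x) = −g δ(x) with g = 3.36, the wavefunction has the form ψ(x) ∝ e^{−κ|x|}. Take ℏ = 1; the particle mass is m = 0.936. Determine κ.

κ = 3.14

Integrating the TISE across x = 0 gives the cusp condition ψ'(0⁺) − ψ'(0⁻) = −(2mg/ℏ²)ψ(0).
With ψ ∝ e^{−κ|x|} this yields −2κ = −2mg/ℏ², so κ = mg/ℏ² = 3.145.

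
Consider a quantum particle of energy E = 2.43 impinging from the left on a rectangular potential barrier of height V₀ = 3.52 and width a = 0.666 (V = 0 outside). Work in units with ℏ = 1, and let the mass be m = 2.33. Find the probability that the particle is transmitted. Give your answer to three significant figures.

Since E < V₀ the interior solution is evanescent with decay constant κ = √(2m(V₀ − E))/ℏ = 2.254.
κa = 1.501, sinh(κa) = 2.132.
The exact tunnelling result is T⁻¹ = 1 + V₀² sinh²(κa) / [4E(V₀ − E)] = 6.314, so T = 0.158.

T = 0.158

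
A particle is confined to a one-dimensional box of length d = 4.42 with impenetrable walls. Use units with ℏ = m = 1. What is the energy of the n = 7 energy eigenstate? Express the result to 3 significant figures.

E = 12.4

The infinite-well eigenfunctions ψ_n = √(2/d) sin(nπx/d) vanish at both walls, giving E_n = n²π²ℏ²/(2md²).
E_7 = 7² × π² / (2 × 1 × 4.42²) = 12.38.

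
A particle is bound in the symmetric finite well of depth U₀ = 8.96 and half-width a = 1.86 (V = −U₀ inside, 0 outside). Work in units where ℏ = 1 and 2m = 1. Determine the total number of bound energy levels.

N = 4

The dimensionless depth is z₀ = a√(2mU₀)/ℏ = 1.86 × √(8.960) = 5.568.
The even/odd transcendental equations gain one root per π/2 in z₀, giving N = 1 + ⌊2z₀/π⌋ = 1 + ⌊3.544⌋ = 4.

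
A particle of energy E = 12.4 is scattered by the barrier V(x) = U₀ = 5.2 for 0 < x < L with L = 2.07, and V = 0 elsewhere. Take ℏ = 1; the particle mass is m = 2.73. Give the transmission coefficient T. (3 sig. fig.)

T = 0.988

E > U₀: inside the barrier k₂ = √(2m(E − U₀))/ℏ = 6.270, k₂L = 12.98.
T = [1 + U₀² sin²(k₂L) / (4E(E − U₀))]⁻¹ = 1/1.012 = 0.988.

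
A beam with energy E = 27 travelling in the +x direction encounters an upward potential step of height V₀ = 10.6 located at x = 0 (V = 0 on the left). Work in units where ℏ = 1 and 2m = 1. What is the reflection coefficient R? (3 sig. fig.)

R = 0.0154

The wavenumbers are k₁ = √(2mE)/ℏ = 5.196 on the left and k₂ = √(2m(E − V₀))/ℏ = 4.050 on the right.
Continuity of ψ and ψ′ at the step yields the reflection amplitude r = (k₁ − k₂)/(k₁ + k₂) = 0.1240; thus R = |r|² = 0.01538, T = 0.9846.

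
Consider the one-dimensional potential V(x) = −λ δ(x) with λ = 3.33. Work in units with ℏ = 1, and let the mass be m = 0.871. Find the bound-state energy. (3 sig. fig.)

For x ≠ 0 the bound state is ψ ∝ e^{−κ|x|}; integrating the TISE across the delta gives the cusp condition 2κ = 2mλ/ℏ², so κ = 2.900.
Then E = −ℏ²κ²/(2m) = −mλ²/(2ℏ²) = -4.829.

E = -4.83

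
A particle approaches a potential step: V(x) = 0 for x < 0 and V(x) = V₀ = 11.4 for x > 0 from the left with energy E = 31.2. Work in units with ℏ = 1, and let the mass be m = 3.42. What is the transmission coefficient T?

The wavenumbers are k₁ = √(2mE)/ℏ = 14.61 on the left and k₂ = √(2m(E − V₀))/ℏ = 11.64 on the right.
Matching ψ and ψ′ at x = 0 gives r = (k₁ − k₂)/(k₁ + k₂), so R = r² = 0.01281 and T = 1 − R = 0.9872.

T = 0.987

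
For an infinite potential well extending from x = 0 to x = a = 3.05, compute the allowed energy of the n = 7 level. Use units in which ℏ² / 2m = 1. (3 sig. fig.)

E = 52.0

Requiring ψ(0) = ψ(a) = 0 quantises k = nπ/a, hence E_n = ℏ²k²/2m = n²π²ℏ²/(2ma²).
E_7 = 7² × π² / (2 × 0.5 × 3.05²) = 51.99.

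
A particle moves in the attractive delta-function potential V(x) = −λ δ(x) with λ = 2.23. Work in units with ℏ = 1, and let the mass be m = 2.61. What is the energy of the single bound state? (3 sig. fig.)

E = -6.49

The bound state is ψ(x) = √κ e^{−κ|x|}. The derivative jump ψ'(0⁺) − ψ'(0⁻) = −(2mλ/ℏ²)ψ(0) fixes κ = mλ/ℏ² = 5.820.
Then E = −ℏ²κ²/(2m) = −mλ²/(2ℏ²) = -6.490.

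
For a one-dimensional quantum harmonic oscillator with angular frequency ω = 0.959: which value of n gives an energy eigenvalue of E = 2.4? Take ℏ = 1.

Invert E_n = (n + ½)ℏω: n = E/ℏω − ½ = 2.003, so n = 2.

n = 2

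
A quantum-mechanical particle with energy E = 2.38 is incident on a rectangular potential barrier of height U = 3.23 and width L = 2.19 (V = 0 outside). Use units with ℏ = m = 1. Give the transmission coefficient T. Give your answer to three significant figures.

E < U: inside the barrier ψ ∝ e^{±κx} with κ = √(2m(U − E))/ℏ = 1.304.
κL = 2.855, sinh(κL) = 8.662.
The exact tunnelling result is T⁻¹ = 1 + U² sinh²(κL) / [4E(U − E)] = 97.74, so T = 0.0102.

T = 0.0102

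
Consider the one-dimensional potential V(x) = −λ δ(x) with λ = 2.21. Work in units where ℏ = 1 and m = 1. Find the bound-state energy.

E = -2.44

The bound state is ψ(x) = √κ e^{−κ|x|}. The derivative jump ψ'(0⁺) − ψ'(0⁻) = −(2mλ/ℏ²)ψ(0) fixes κ = mλ/ℏ² = 2.210.
Then E = −ℏ²κ²/(2m) = −mλ²/(2ℏ²) = -2.442.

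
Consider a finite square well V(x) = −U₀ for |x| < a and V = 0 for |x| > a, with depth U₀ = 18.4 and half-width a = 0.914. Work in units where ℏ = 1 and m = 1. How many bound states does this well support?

N = 4

The dimensionless depth is z₀ = a√(2mU₀)/ℏ = 0.914 × √(36.80) = 5.545.
The even/odd transcendental equations gain one root per π/2 in z₀, giving N = 1 + ⌊2z₀/π⌋ = 1 + ⌊3.530⌋ = 4.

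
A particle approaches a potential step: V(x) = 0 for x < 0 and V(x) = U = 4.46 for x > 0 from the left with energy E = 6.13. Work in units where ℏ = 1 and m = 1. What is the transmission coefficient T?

On each side the TISE gives plane waves with k = √(2m(E − V))/ℏ: k₁ = √(2·1·6.13) = 3.501, k₂ = √(2·1·1.67) = 1.828.
Continuity of ψ and ψ′ at the step yields the reflection amplitude r = (k₁ − k₂)/(k₁ + k₂) = 0.3141; thus R = |r|² = 0.09866, T = 0.9013.

T = 0.901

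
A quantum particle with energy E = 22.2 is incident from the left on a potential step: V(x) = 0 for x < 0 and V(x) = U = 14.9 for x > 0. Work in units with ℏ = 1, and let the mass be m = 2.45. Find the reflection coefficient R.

The wavenumbers are k₁ = √(2mE)/ℏ = 10.43 on the left and k₂ = √(2m(E − U))/ℏ = 5.981 on the right.
Continuity of ψ and ψ′ at the step yields the reflection amplitude r = (k₁ − k₂)/(k₁ + k₂) = 0.2711; thus R = |r|² = 0.07350, T = 0.9265.

R = 0.0735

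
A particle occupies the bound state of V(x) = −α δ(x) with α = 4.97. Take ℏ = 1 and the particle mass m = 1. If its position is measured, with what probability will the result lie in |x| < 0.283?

P = 0.940

The normalised bound state is ψ = √κ e^{−κ|x|} with κ = mα/ℏ² = 4.970.
P(|x| < d) = ∫_{−d}^{d} κ e^{−2κ|x|} dx = 1 − e^{−2κd} = 1 − e^{−2.813} = 0.9400.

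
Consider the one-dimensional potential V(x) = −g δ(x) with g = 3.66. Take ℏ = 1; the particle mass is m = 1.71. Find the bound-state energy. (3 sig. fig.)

E = -11.5

For x ≠ 0 the bound state is ψ ∝ e^{−κ|x|}; integrating the TISE across the delta gives the cusp condition 2κ = 2mg/ℏ², so κ = 6.259.
Then E = −ℏ²κ²/(2m) = −mg²/(2ℏ²) = -11.45.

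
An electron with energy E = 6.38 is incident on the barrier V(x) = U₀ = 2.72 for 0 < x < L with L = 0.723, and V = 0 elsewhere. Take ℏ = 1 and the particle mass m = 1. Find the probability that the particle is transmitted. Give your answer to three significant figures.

Above the barrier the interior wavenumber is k₂ = √(2m(E − U₀))/ℏ = 2.706, giving phase k₂L = 1.956.
Matching at both interfaces gives T⁻¹ = 1 + U₀² sin²(k₂L) / [4E(E − U₀)] = 1.068, hence T = 0.936.

T = 0.936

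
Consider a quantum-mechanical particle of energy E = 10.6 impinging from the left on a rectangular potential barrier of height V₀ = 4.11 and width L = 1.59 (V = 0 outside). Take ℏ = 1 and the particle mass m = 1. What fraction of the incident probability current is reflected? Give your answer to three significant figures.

R = 0.0167

Above the barrier the interior wavenumber is k₂ = √(2m(E − V₀))/ℏ = 3.603, giving phase k₂L = 5.728.
Matching at both interfaces gives T⁻¹ = 1 + V₀² sin²(k₂L) / [4E(E − V₀)] = 1.017, hence T = 0.983.
R = 1 − T = 0.0167.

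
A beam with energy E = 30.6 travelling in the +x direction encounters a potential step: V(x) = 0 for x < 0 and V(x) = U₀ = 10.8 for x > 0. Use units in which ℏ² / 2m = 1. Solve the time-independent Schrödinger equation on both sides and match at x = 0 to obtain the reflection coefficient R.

R = 0.0118

On each side the TISE gives plane waves with k = √(2m(E − V))/ℏ: k₁ = √(2·½·30.6) = 5.532, k₂ = √(2·½·19.8) = 4.450.
Matching ψ and ψ′ at x = 0 gives r = (k₁ − k₂)/(k₁ + k₂), so R = r² = 0.01175 and T = 1 − R = 0.9882.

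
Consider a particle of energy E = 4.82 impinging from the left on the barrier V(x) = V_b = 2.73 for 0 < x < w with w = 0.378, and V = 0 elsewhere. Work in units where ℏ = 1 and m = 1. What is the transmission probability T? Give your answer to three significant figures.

T = 0.917

E > V_b: inside the barrier k₂ = √(2m(E − V_b))/ℏ = 2.045, k₂w = 0.7728.
Matching at both interfaces gives T⁻¹ = 1 + V_b² sin²(k₂w) / [4E(E − V_b)] = 1.090, hence T = 0.917.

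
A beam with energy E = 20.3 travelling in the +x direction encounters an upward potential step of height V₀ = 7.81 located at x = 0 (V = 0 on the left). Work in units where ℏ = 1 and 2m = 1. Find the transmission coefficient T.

T = 0.985

On each side the TISE gives plane waves with k = √(2m(E − V))/ℏ: k₁ = √(2·½·20.3) = 4.506, k₂ = √(2·½·12.49) = 3.534.
Matching ψ and ψ′ at x = 0 gives r = (k₁ − k₂)/(k₁ + k₂), so R = r² = 0.01460 and T = 1 − R = 0.9854.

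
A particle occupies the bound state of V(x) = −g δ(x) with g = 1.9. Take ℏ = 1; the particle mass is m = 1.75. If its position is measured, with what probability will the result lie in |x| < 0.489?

The normalised bound state is ψ = √κ e^{−κ|x|} with κ = mg/ℏ² = 3.325.
P(|x| < d) = ∫_{−d}^{d} κ e^{−2κ|x|} dx = 1 − e^{−2κd} = 1 − e^{−3.252} = 0.9613.

P = 0.961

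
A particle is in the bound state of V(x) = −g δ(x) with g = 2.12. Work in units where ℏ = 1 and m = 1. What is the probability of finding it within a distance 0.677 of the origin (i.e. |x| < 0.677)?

The normalised bound state is ψ = √κ e^{−κ|x|} with κ = mg/ℏ² = 2.120.
P(|x| < d) = ∫_{−d}^{d} κ e^{−2κ|x|} dx = 1 − e^{−2κd} = 1 − e^{−2.870} = 0.9433.

P = 0.943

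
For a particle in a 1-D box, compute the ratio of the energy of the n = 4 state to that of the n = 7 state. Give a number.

E_n = n²π²ℏ²/(2mL²) so the ratio is n₂²/n₁² = 16/49 = 0.326531.

0.326531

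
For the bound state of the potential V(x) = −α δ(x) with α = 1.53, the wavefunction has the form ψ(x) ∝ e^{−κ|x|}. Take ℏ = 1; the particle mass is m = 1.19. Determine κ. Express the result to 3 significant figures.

κ = 1.82

Integrate −(ℏ²/2m)ψ'' − αδ(x)ψ = Eψ from −ε to +ε: the ψ'' term gives ψ'(0⁺) − ψ'(0⁻) and the δ term gives −(2mα/ℏ²)ψ(0).
With ψ ∝ e^{−κ|x|} this yields −2κ = −2mα/ℏ², so κ = mα/ℏ² = 1.821.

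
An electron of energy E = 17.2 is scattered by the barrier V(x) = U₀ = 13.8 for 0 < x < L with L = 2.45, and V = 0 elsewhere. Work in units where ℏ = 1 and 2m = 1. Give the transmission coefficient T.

E > U₀: inside the barrier k₂ = √(2m(E − U₀))/ℏ = 1.844, k₂L = 4.518.
Matching at both interfaces gives T⁻¹ = 1 + U₀² sin²(k₂L) / [4E(E − U₀)] = 1.784, hence T = 0.561.

T = 0.561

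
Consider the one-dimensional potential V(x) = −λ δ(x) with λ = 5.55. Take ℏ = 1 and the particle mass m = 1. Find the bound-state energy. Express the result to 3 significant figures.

E = -15.4

For x ≠ 0 the bound state is ψ ∝ e^{−κ|x|}; integrating the TISE across the delta gives the cusp condition 2κ = 2mλ/ℏ², so κ = 5.550.
Then E = −ℏ²κ²/(2m) = −mλ²/(2ℏ²) = -15.40.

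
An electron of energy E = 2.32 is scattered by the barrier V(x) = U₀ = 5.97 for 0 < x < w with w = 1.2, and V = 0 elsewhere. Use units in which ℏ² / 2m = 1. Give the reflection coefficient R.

Since E < U₀ the interior solution is evanescent with decay constant κ = √(2m(U₀ − E))/ℏ = 1.910.
κw = 2.293, sinh(κw) = 4.900.
Matching ψ, ψ′ at both faces gives T = [1 + U₀² sinh²(κw) / (4E(U₀ − E))]⁻¹ = 1/26.26 = 0.0381.
R = 1 − T = 0.962.

R = 0.962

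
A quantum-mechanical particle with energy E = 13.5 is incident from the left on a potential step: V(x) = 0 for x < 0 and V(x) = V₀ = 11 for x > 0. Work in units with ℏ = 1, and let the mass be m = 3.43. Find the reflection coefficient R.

The wavenumbers are k₁ = √(2mE)/ℏ = 9.623 on the left and k₂ = √(2m(E − V₀))/ℏ = 4.141 on the right.
Continuity of ψ and ψ′ at the step yields the reflection amplitude r = (k₁ − k₂)/(k₁ + k₂) = 0.3983; thus R = |r|² = 0.1586, T = 0.8414.

R = 0.159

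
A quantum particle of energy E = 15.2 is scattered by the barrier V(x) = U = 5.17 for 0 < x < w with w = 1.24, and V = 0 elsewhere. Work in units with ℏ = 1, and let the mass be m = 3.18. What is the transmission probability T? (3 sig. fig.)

T = 0.991

E > U: inside the barrier k₂ = √(2m(E − U))/ℏ = 7.987, k₂w = 9.904.
T = [1 + U² sin²(k₂w) / (4E(E − U))]⁻¹ = 1/1.009 = 0.991.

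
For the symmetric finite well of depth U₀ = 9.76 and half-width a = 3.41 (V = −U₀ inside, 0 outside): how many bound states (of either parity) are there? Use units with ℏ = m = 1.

The dimensionless depth is z₀ = a√(2mU₀)/ℏ = 3.41 × √(19.52) = 15.07.
A new bound state (alternating even/odd) appears each time z₀ passes a multiple of π/2, so N = ⌊2z₀/π⌋ + 1 = ⌊9.591⌋ + 1 = 10.

N = 10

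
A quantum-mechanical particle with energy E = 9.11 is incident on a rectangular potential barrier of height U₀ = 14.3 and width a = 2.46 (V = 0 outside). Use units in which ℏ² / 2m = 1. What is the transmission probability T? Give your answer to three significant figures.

Since E < U₀ the interior solution is evanescent with decay constant κ = √(2m(U₀ − E))/ℏ = 2.278.
κa = 5.604, sinh(κa) = 135.8.
The exact tunnelling result is T⁻¹ = 1 + U₀² sinh²(κa) / [4E(U₀ − E)] = 19940, so T = 0.0000502.

T = 0.0000502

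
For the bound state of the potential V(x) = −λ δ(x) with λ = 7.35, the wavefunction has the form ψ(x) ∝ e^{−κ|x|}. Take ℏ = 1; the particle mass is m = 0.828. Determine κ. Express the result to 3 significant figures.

Integrating the TISE across x = 0 gives the cusp condition ψ'(0⁺) − ψ'(0⁻) = −(2mλ/ℏ²)ψ(0).
With ψ ∝ e^{−κ|x|} this yields −2κ = −2mλ/ℏ², so κ = mλ/ℏ² = 6.086.

κ = 6.09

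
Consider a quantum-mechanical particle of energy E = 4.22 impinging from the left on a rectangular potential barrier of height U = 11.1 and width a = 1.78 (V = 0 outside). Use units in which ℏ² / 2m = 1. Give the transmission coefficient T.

Since E < U the interior solution is evanescent with decay constant κ = √(2m(U − E))/ℏ = 2.623.
κa = 4.669, sinh(κa) = 53.29.
Matching ψ, ψ′ at both faces gives T = [1 + U² sinh²(κa) / (4E(U − E))]⁻¹ = 1/3013 = 0.000332.

T = 0.000332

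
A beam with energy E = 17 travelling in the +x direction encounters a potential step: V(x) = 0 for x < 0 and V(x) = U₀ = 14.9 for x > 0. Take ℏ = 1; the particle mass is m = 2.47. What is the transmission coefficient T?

On each side the TISE gives plane waves with k = √(2m(E − V))/ℏ: k₁ = √(2·2.47·17) = 9.164, k₂ = √(2·2.47·2.1) = 3.221.
Continuity of ψ and ψ′ at the step yields the reflection amplitude r = (k₁ − k₂)/(k₁ + k₂) = 0.4799; thus R = |r|² = 0.2303, T = 0.7697.

T = 0.770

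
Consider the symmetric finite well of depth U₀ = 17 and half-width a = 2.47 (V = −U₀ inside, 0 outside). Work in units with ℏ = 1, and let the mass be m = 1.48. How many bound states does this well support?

The dimensionless depth is z₀ = a√(2mU₀)/ℏ = 2.47 × √(50.32) = 17.52.
The even/odd transcendental equations gain one root per π/2 in z₀, giving N = 1 + ⌊2z₀/π⌋ = 1 + ⌊11.15⌋ = 12.

N = 12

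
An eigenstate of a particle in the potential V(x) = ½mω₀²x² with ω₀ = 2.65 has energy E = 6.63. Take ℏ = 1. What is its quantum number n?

Invert E_n = (n + ½)ℏω₀: n = E/ℏω₀ − ½ = 2.002, so n = 2.

n = 2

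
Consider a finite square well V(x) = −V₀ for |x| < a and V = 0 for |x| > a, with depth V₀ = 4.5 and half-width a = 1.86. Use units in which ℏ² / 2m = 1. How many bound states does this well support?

N = 3

Define the well-strength parameter z₀ = (a/ℏ)√(2mV₀) = 1.86 × √(2·0.5·4.5) = 3.946.
A new bound state (alternating even/odd) appears each time z₀ passes a multiple of π/2, so N = ⌊2z₀/π⌋ + 1 = ⌊2.512⌋ + 1 = 3.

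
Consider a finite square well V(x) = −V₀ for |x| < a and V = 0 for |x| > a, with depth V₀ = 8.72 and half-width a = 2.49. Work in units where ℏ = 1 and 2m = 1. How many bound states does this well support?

Define the well-strength parameter z₀ = (a/ℏ)√(2mV₀) = 2.49 × √(2·0.5·8.72) = 7.353.
The even/odd transcendental equations gain one root per π/2 in z₀, giving N = 1 + ⌊2z₀/π⌋ = 1 + ⌊4.681⌋ = 5.

N = 5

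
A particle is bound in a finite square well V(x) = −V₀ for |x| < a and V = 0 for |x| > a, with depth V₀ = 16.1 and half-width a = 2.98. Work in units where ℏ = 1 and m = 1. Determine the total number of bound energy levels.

N = 11

Define the well-strength parameter z₀ = (a/ℏ)√(2mV₀) = 2.98 × √(2·1·16.1) = 16.91.
The even/odd transcendental equations gain one root per π/2 in z₀, giving N = 1 + ⌊2z₀/π⌋ = 1 + ⌊10.77⌋ = 11.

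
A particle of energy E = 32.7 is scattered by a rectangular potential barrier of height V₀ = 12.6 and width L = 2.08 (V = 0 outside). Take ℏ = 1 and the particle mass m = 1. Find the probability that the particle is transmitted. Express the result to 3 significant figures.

Above the barrier the interior wavenumber is k₂ = √(2m(E − V₀))/ℏ = 6.340, giving phase k₂L = 13.19.
Matching at both interfaces gives T⁻¹ = 1 + V₀² sin²(k₂L) / [4E(E − V₀)] = 1.020, hence T = 0.980.

T = 0.980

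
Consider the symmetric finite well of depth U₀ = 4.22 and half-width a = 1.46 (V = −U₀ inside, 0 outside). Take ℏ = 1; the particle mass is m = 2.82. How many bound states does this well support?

Define the well-strength parameter z₀ = (a/ℏ)√(2mU₀) = 1.46 × √(2·2.82·4.22) = 7.123.
The even/odd transcendental equations gain one root per π/2 in z₀, giving N = 1 + ⌊2z₀/π⌋ = 1 + ⌊4.534⌋ = 5.

N = 5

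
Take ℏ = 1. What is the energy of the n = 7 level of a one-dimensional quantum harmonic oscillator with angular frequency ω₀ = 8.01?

The oscillator eigenvalues are E_n = ℏω₀(n + ½), so E_7 = 8.01 × 7.5 = 60.08.

E = 60.1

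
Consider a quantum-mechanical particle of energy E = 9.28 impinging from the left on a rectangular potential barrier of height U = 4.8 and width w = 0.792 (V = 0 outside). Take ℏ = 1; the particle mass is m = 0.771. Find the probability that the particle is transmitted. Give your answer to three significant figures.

E > U: inside the barrier k₂ = √(2m(E − U))/ℏ = 2.628, k₂w = 2.082.
T = [1 + U² sin²(k₂w) / (4E(E − U))]⁻¹ = 1/1.105 = 0.905.

T = 0.905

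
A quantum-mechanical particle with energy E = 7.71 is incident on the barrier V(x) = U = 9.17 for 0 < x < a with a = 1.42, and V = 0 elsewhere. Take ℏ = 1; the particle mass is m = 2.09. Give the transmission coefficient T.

T = 0.00192

Since E < U the interior solution is evanescent with decay constant κ = √(2m(U − E))/ℏ = 2.470.
κa = 3.508, sinh(κa) = 16.67.
Matching ψ, ψ′ at both faces gives T = [1 + U² sinh²(κa) / (4E(U − E))]⁻¹ = 1/520.3 = 0.00192.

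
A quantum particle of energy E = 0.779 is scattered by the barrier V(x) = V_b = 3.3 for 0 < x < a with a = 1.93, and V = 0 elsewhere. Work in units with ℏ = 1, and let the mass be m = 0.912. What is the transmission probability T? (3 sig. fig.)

T = 0.000733

Since E < V_b the interior solution is evanescent with decay constant κ = √(2m(V_b − E))/ℏ = 2.144.
κa = 4.139, sinh(κa) = 31.35.
The exact tunnelling result is T⁻¹ = 1 + V_b² sinh²(κa) / [4E(V_b − E)] = 1364, so T = 0.000733.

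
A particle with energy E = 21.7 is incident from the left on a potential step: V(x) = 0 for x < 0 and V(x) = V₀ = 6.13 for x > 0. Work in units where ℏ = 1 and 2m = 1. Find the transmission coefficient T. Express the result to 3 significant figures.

T = 0.993

The wavenumbers are k₁ = √(2mE)/ℏ = 4.658 on the left and k₂ = √(2m(E − V₀))/ℏ = 3.946 on the right.
Matching ψ and ψ′ at x = 0 gives r = (k₁ − k₂)/(k₁ + k₂), so R = r² = 0.006856 and T = 1 − R = 0.9931.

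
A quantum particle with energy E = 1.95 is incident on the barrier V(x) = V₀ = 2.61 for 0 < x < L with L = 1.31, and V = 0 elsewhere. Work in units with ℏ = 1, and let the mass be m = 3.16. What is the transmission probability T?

T = 0.0143

E < V₀: inside the barrier ψ ∝ e^{±κx} with κ = √(2m(V₀ − E))/ℏ = 2.042.
κL = 2.675, sinh(κL) = 7.225.
The exact tunnelling result is T⁻¹ = 1 + V₀² sinh²(κL) / [4E(V₀ − E)] = 70.08, so T = 0.0143.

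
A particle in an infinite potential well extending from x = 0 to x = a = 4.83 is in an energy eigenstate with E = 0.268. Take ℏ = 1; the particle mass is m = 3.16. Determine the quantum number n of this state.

n = 2

From E_n = n²π²ℏ²/(2ma²) invert to n = √(2ma²E)/(πℏ).
n = (4.83/π) × √(2 × 3.16 × 0.268) = 2.001 → n = 2.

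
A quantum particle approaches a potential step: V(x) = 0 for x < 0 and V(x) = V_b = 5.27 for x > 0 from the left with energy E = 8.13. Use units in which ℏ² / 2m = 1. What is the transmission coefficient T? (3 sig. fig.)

T = 0.935

The wavenumbers are k₁ = √(2mE)/ℏ = 2.851 on the left and k₂ = √(2m(E − V_b))/ℏ = 1.691 on the right.
Matching ψ and ψ′ at x = 0 gives r = (k₁ − k₂)/(k₁ + k₂), so R = r² = 0.06523 and T = 1 − R = 0.9348.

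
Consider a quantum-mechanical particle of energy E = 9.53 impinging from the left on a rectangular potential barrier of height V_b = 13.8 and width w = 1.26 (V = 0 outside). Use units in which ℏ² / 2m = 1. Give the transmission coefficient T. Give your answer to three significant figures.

E < V_b: inside the barrier ψ ∝ e^{±κx} with κ = √(2m(V_b − E))/ℏ = 2.066.
κw = 2.604, sinh(κw) = 6.720.
The exact tunnelling result is T⁻¹ = 1 + V_b² sinh²(κw) / [4E(V_b − E)] = 53.83, so T = 0.0186.

T = 0.0186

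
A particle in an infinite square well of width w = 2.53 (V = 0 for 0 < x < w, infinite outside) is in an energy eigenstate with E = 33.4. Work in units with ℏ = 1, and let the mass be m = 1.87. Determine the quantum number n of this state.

n = 9

For an infinite well E_n = n²π²ℏ²/(2mw²), so n = (w/πℏ)√(2mE).
n = (2.53/π) × √(2 × 1.87 × 33.4) = 9.001 → n = 9.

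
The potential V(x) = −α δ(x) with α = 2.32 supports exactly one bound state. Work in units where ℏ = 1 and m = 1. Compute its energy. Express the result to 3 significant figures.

For x ≠ 0 the bound state is ψ ∝ e^{−κ|x|}; integrating the TISE across the delta gives the cusp condition 2κ = 2mα/ℏ², so κ = 2.320.
Then E = −ℏ²κ²/(2m) = −mα²/(2ℏ²) = -2.691.

E = -2.69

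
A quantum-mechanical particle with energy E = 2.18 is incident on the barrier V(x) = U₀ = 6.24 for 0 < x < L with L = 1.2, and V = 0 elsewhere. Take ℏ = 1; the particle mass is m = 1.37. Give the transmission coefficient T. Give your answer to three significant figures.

Since E < U₀ the interior solution is evanescent with decay constant κ = √(2m(U₀ − E))/ℏ = 3.335.
κL = 4.002, sinh(κL) = 27.36.
Matching ψ, ψ′ at both faces gives T = [1 + U₀² sinh²(κL) / (4E(U₀ − E))]⁻¹ = 1/824.0 = 0.00121.

T = 0.00121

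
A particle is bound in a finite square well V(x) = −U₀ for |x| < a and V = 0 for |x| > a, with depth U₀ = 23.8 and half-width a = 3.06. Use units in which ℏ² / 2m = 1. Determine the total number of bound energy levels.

Define the well-strength parameter z₀ = (a/ℏ)√(2mU₀) = 3.06 × √(2·0.5·23.8) = 14.93.
The even/odd transcendental equations gain one root per π/2 in z₀, giving N = 1 + ⌊2z₀/π⌋ = 1 + ⌊9.504⌋ = 10.

N = 10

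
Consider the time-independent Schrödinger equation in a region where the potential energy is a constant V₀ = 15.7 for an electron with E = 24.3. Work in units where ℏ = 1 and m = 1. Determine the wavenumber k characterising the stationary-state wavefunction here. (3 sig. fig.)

With E > V₀ the solution is oscillatory, ψ ∝ e^{±ikx} with k = √(2m(E − V₀))/ℏ.
k = √(2 × 1 × 8.6) = 4.147.

k = 4.15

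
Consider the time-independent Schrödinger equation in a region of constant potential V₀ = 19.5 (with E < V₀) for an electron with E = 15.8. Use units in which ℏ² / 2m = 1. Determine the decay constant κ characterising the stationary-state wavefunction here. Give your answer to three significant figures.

Since E < V₀ the TISE in this region is ψ'' = κ²ψ with κ = √(2m(V₀ − E))/ℏ.
κ = √(2 × 0.5 × 3.7) = 1.924.

κ = 1.92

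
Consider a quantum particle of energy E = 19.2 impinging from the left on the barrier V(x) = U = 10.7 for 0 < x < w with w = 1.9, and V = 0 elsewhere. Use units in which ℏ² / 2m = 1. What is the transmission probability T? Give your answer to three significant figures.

E > U: inside the barrier k₂ = √(2m(E − U))/ℏ = 2.915, k₂w = 5.539.
T = [1 + U² sin²(k₂w) / (4E(E − U))]⁻¹ = 1/1.080 = 0.926.

T = 0.926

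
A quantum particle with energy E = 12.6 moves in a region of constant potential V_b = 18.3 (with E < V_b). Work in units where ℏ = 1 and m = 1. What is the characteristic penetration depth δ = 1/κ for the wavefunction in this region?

δ = 0.296

Since E < V_b the TISE in this region is ψ'' = κ²ψ with κ = √(2m(V_b − E))/ℏ.
κ = √(2 × 1 × 5.7) = 3.376. The penetration depth is δ = 1/κ = 0.296.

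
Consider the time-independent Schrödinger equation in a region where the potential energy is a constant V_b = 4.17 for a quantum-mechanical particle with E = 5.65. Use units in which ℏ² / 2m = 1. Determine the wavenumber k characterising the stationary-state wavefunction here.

k = 1.22

With E > V_b the solution is oscillatory, ψ ∝ e^{±ikx} with k = √(2m(E − V_b))/ℏ.
k = √(2 × 0.5 × 1.48) = 1.217.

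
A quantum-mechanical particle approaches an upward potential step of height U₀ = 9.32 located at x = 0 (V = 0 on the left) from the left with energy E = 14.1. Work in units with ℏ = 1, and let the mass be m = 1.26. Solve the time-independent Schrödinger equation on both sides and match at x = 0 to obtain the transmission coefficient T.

T = 0.930

The wavenumbers are k₁ = √(2mE)/ℏ = 5.961 on the left and k₂ = √(2m(E − U₀))/ℏ = 3.471 on the right.
Continuity of ψ and ψ′ at the step yields the reflection amplitude r = (k₁ − k₂)/(k₁ + k₂) = 0.2640; thus R = |r|² = 0.06971, T = 0.9303.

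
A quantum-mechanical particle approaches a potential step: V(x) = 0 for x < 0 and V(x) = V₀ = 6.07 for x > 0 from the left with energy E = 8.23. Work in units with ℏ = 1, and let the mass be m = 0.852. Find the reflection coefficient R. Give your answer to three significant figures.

R = 0.104

On each side the TISE gives plane waves with k = √(2m(E − V))/ℏ: k₁ = √(2·0.852·8.23) = 3.745, k₂ = √(2·0.852·2.16) = 1.918.
Continuity of ψ and ψ′ at the step yields the reflection amplitude r = (k₁ − k₂)/(k₁ + k₂) = 0.3225; thus R = |r|² = 0.1040, T = 0.8960.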